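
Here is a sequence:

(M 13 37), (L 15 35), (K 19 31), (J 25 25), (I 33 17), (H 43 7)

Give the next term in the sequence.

(G 55 -5)

For the letter, letters move back 1 place in the alphabet: M, L, K, J, I, H → G.
For the second coordinate, differences are 2, 4, 6, … (increasing by 2 each time): 13, 15, 19, 25, 33, 43 → 55.
Third coordinate: 37, 35, 31, 25, 17, 7 → -5 (together with the second coordinate always sums to 50).
Putting it together: (G 55 -5).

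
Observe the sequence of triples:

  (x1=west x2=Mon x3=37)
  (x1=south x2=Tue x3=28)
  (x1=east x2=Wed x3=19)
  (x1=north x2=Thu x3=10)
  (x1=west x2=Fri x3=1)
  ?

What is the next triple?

(x1=south x2=Sat x3=-8)

For the x1, repeats west → south → east → north: west, south, east, north, west → south.
X2: Mon, Tue, Wed, Thu, Fri → Sat (runs through the weekdays Mon→Sun).
X3: 37, 28, 19, 10, 1 → -8 (−9 each step).
Combining the parts gives (x1=south x2=Sat x3=-8).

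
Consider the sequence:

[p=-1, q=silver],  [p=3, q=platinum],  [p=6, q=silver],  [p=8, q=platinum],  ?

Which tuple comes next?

[p=9, q=silver]

P: -1, 3, 6, 8 → 9 (differences are 4, 3, 2, … (decreasing by 1 each time)).
For the q, alternates silver ↔ platinum: silver, platinum, silver, platinum → silver.
Combining the parts gives [p=9, q=silver].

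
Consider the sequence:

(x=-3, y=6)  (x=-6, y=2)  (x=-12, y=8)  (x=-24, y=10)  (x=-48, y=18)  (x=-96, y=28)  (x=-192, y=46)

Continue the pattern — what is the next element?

(x=-384, y=74)

For the x, ×2 each step: -3, -6, -12, -24, -48, -96, -192 → -384.
For the y, each term is the sum of the two before it: 6, 2, 8, 10, 18, 28, 46 → 74.
So the next element is (x=-384, y=74).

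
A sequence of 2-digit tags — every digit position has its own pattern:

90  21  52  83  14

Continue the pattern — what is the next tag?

First digit goes 9, 2, 5, 8, 1 → 4 (+3 each step, mod 10).
Second digit — +1 each step, mod 10: 0, 1, 2, 3, 4 → 5.
Combining the parts gives 45.

45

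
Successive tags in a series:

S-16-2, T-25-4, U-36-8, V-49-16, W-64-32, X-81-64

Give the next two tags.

Y-100-128, Z-121-256

Letter — letters move forward 1 place in the alphabet: S, T, U, V, W, X → Y → Z.
Second component goes 16, 25, 36, 49, 64, 81 → 100 → 121 (perfect squares: 4², 5², 6², …).
For the third component, ×2 each step: 2, 4, 8, 16, 32, 64 → 128 → 256.
So the next two tags are Y-100-128 and Z-121-256.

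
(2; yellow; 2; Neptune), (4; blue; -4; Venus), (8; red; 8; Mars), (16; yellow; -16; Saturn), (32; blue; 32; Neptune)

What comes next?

For the first entry, ×2 each step: 2, 4, 8, 16, 32 → 64.
Colour goes yellow, blue, red, yellow, blue → red (repeats yellow → blue → red).
Third entry goes 2, -4, 8, -16, 32 → -64 (×(-2) each step).
Planet goes Neptune, Venus, Mars, Saturn, Neptune → Venus (repeats Neptune → Venus → Mars → Saturn).
So the next term is (64; red; -64; Venus).

(64; red; -64; Venus)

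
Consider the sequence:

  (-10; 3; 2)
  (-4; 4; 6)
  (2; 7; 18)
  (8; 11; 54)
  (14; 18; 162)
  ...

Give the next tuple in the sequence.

(20; 29; 486)

First component: -10, -4, 2, 8, 14 → 20 (+6 each step).
Second component: each term is the sum of the two before it, so 3, 4, 7, 11, 18 → 29.
Third component: 2, 6, 18, 54, 162 → 486 (×3 each step).
So the next tuple is (20; 29; 486).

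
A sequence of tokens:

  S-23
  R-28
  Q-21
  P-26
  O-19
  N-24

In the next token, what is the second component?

Second component: alternating steps +5, −7, +5, −7, …, so 23, 28, 21, 26, 19, 24 → 17.

17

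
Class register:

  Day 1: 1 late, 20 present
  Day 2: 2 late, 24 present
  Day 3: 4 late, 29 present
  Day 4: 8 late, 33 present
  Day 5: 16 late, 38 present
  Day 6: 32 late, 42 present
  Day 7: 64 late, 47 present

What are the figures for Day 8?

128 late, 51 present

Late: ×2 each step; 1, 2, 4, 8, 16, 32, 64 → 128.
Present goes 20, 24, 29, 33, 38, 42, 47 → 51 (alternating steps +4, +5, +4, +5, …).
Putting it together: 128 late, 51 present.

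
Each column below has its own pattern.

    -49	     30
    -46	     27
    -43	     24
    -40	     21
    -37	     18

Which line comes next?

For the first component, +3 each step: -49, -46, -43, -40, -37 → -34.
Second component: together with the first component always sums to -19, so 30, 27, 24, 21, 18 → 15.
So the next line is -34  15.

-34  15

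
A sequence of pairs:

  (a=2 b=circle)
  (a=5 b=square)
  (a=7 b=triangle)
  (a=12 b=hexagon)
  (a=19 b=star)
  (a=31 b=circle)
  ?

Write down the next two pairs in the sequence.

(a=50 b=square), (a=81 b=triangle)

A: each term is the sum of the two before it; 2, 5, 7, 12, 19, 31 → 50 → 81.
B: repeats circle → square → triangle → hexagon → star, so circle, square, triangle, hexagon, star, circle → square → triangle.
Putting the parts together: (a=50 b=square) and then (a=81 b=triangle).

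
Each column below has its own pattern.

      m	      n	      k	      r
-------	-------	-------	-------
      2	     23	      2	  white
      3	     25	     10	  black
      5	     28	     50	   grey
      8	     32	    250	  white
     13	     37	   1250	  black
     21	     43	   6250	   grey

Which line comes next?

34  50  31250  white

Column m — each term is the sum of the two before it: 2, 3, 5, 8, 13, 21 → 34.
Column n goes 23, 25, 28, 32, 37, 43 → 50 (differences are 2, 3, 4, … (increasing by 1 each time)).
Column k — ×5 each step: 2, 10, 50, 250, 1250, 6250 → 31250.
Column r: repeats white → black → grey, so white, black, grey, white, black, grey → white.
Putting it together: 34  50  31250  white.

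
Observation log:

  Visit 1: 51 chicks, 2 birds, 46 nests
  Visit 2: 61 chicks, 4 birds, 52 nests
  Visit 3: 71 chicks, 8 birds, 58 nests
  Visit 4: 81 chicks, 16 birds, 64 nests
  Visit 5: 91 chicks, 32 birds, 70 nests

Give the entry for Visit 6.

For the chicks, +10 each step: 51, 61, 71, 81, 91 → 101.
Birds goes 2, 4, 8, 16, 32 → 64 (×2 each step).
Nests: +6 each step; 46, 52, 58, 64, 70 → 76.
Combining the parts gives 101 chicks, 64 birds, 76 nests.

101 chicks, 64 birds, 76 nests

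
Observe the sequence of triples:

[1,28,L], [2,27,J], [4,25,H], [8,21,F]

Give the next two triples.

First component: ×2 each step, so 1, 2, 4, 8 → 16 → 32.
Second component: together with the first component always sums to 29, so 28, 27, 25, 21 → 13 → -3.
Letter goes L, J, H, F → D → B (letters move back 2 places in the alphabet).
Putting the parts together: [16,13,D] and then [32,-3,B].

[16,13,D], [32,-3,B]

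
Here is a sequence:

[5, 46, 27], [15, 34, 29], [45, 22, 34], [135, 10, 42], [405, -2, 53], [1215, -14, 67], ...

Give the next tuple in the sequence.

[3645, -26, 84]

First entry — ×3 each step: 5, 15, 45, 135, 405, 1215 → 3645.
Second entry: −12 each step, so 46, 34, 22, 10, -2, -14 → -26.
Third entry: 27, 29, 34, 42, 53, 67 → 84 (differences are 2, 5, 8, … (increasing by 3 each time)).
Combining the parts gives [3645, -26, 84].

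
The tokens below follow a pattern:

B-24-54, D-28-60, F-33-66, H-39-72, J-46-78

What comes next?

Letter — letters move forward 2 places in the alphabet: B, D, F, H, J → L.
Second component goes 24, 28, 33, 39, 46 → 54 (differences are 4, 5, 6, … (increasing by 1 each time)).
Third component — +6 each step: 54, 60, 66, 72, 78 → 84.
Combining the parts gives L-54-84.

L-54-84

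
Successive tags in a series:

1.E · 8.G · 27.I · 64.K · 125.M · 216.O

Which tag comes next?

343.Q

First component: perfect cubes: 1³, 2³, 3³, …; 1, 8, 27, 64, 125, 216 → 343.
Letter: letters move forward 2 places in the alphabet, so E, G, I, K, M, O → Q.
Putting it together: 343.Q.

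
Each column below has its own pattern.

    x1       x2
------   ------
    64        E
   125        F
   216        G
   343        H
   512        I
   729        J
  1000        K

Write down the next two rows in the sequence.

1331  L; 1728  M

Column x1: 64, 125, 216, 343, 512, 729, 1000 → 1331 → 1728 (perfect cubes: 4³, 5³, 6³, …).
Column x2 — letters move forward 1 place in the alphabet: E, F, G, H, I, J, K → L → M.
Putting the parts together: 1331  L and then 1728  M.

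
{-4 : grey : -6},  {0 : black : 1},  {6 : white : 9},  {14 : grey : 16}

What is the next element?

First part goes -4, 0, 6, 14 → 24 (differences are 4, 6, 8, … (increasing by 2 each time)).
Shade: grey, black, white, grey → black (repeats grey → black → white).
Third part goes -6, 1, 9, 16 → 24 (alternating steps +7, +8, +7, +8, …).
So the next element is {24 : black : 24}.

{24 : black : 24}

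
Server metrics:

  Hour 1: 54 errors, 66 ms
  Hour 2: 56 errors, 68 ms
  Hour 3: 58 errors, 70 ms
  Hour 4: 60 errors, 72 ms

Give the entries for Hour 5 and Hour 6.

For the errors, +2 each step: 54, 56, 58, 60 → 62 → 64.
For the ms, always 12 more than the errors: 66, 68, 70, 72 → 74 → 76.
So the next two lines are 62 errors, 74 ms and 64 errors, 76 ms.

62 errors, 74 ms; 64 errors, 76 ms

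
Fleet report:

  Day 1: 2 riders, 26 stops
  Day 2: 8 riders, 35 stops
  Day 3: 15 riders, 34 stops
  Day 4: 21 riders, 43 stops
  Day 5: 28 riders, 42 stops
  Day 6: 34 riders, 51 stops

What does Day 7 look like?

41 riders, 50 stops

Riders: alternating steps +6, +7, +6, +7, …; 2, 8, 15, 21, 28, 34 → 41.
Stops: alternating steps +9, −1, +9, −1, …; 26, 35, 34, 43, 42, 51 → 50.
Putting it together: 41 riders, 50 stops.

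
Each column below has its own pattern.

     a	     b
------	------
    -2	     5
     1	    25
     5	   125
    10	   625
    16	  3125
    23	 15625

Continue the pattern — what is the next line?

Column a: -2, 1, 5, 10, 16, 23 → 31 (differences are 3, 4, 5, … (increasing by 1 each time)).
Column b: ×5 each step, so 5, 25, 125, 625, 3125, 15625 → 78125.
So the next line is 31  78125.

31  78125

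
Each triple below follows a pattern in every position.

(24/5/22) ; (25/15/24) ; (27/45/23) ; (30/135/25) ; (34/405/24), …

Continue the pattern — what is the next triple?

First entry: differences are 1, 2, 3, … (increasing by 1 each time); 24, 25, 27, 30, 34 → 39.
For the second entry, ×3 each step: 5, 15, 45, 135, 405 → 1215.
For the third entry, alternating steps +2, −1, +2, −1, …: 22, 24, 23, 25, 24 → 26.
Combining the parts gives (39/1215/26).

(39/1215/26)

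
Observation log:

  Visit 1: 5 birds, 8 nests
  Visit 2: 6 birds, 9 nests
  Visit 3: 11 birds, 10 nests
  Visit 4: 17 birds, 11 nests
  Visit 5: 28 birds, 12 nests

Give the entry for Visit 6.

Birds: each term is the sum of the two before it; 5, 6, 11, 17, 28 → 45.
Nests goes 8, 9, 10, 11, 12 → 13 (+1 each step).
Combining the parts gives 45 birds, 13 nests.

45 birds, 13 nests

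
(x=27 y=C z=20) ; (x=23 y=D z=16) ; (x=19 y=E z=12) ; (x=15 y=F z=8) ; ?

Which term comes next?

(x=11 y=G z=4)

X: 27, 23, 19, 15 → 11 (−4 each step).
Y — letters move forward 1 place in the alphabet: C, D, E, F → G.
Z goes 20, 16, 12, 8 → 4 (always 7 less than the x).
Putting it together: (x=11 y=G z=4).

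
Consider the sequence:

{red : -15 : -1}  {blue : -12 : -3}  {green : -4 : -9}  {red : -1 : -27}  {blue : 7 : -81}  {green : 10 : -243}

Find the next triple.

For the colour, repeats red → blue → green: red, blue, green, red, blue, green → red.
Second entry: -15, -12, -4, -1, 7, 10 → 18 (alternating steps +3, +8, +3, +8, …).
Third entry: ×3 each step, so -1, -3, -9, -27, -81, -243 → -729.
Combining the parts gives {red : 18 : -729}.

{red : 18 : -729}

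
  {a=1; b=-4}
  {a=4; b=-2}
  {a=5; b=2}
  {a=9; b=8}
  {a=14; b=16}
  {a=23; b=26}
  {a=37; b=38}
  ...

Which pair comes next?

A: 1, 4, 5, 9, 14, 23, 37 → 60 (each term is the sum of the two before it).
B: -4, -2, 2, 8, 16, 26, 38 → 52 (differences are 2, 4, 6, … (increasing by 2 each time)).
Putting it together: {a=60; b=52}.

{a=60; b=52}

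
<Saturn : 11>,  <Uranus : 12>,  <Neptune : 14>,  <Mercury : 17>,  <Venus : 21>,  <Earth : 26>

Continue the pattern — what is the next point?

<Mars : 32>

For the planet, runs through the planets Mercury→Neptune: Saturn, Uranus, Neptune, Mercury, Venus, Earth → Mars.
Second slot — differences are 1, 2, 3, … (increasing by 1 each time): 11, 12, 14, 17, 21, 26 → 32.
Putting it together: <Mars : 32>.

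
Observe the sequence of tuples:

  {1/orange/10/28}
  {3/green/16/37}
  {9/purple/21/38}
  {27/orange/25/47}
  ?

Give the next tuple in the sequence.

{81/green/28/48}

First coordinate — ×3 each step: 1, 3, 9, 27 → 81.
Colour: orange, green, purple, orange → green (repeats orange → green → purple).
Third coordinate goes 10, 16, 21, 25 → 28 (differences are 6, 5, 4, … (decreasing by 1 each time)).
Fourth coordinate: alternating steps +9, +1, +9, +1, …; 28, 37, 38, 47 → 48.
Combining the parts gives {81/green/28/48}.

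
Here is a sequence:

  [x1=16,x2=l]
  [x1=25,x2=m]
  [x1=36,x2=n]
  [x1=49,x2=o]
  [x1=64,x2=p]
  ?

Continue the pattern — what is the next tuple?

[x1=81,x2=q]

X1: 16, 25, 36, 49, 64 → 81 (perfect squares: 4², 5², 6², …).
X2 goes l, m, n, o, p → q (letters move forward 1 place in the alphabet).
Putting it together: [x1=81,x2=q].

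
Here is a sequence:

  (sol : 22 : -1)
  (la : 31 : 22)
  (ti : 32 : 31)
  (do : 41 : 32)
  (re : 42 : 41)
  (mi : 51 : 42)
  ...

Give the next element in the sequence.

(fa : 52 : 51)

Note: runs through the solfège scale do→ti, so sol, la, ti, do, re, mi → fa.
Second value: alternating steps +9, +1, +9, +1, …; 22, 31, 32, 41, 42, 51 → 52.
Third value: -1, 22, 31, 32, 41, 42 → 51 (always the previous value of the second value).
Putting it together: (fa : 52 : 51).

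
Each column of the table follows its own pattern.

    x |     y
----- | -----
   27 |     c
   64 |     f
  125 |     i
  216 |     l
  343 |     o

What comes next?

512  r

Column x: 27, 64, 125, 216, 343 → 512 (perfect cubes: 3³, 4³, 5³, …).
Column y goes c, f, i, l, o → r (letters move forward 3 places in the alphabet).
Combining the parts gives 512  r.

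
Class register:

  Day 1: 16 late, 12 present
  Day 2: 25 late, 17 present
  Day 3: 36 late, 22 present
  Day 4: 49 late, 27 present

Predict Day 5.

For the late, perfect squares: 4², 5², 6², …: 16, 25, 36, 49 → 64.
Present: +5 each step, so 12, 17, 22, 27 → 32.
Combining the parts gives 64 late, 32 present.

64 late, 32 present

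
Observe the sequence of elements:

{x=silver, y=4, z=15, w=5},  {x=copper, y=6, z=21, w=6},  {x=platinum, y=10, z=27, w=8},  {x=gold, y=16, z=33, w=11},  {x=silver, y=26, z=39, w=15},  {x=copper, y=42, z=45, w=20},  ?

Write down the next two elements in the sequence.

{x=platinum, y=68, z=51, w=26}, {x=gold, y=110, z=57, w=33}

X goes silver, copper, platinum, gold, silver, copper → platinum → gold (repeats silver → copper → platinum → gold).
Y: 4, 6, 10, 16, 26, 42 → 68 → 110 (each term is the sum of the two before it).
Z: +6 each step, so 15, 21, 27, 33, 39, 45 → 51 → 57.
W: 5, 6, 8, 11, 15, 20 → 26 → 33 (differences are 1, 2, 3, … (increasing by 1 each time)).
Putting the parts together: {x=platinum, y=68, z=51, w=26} and then {x=gold, y=110, z=57, w=33}.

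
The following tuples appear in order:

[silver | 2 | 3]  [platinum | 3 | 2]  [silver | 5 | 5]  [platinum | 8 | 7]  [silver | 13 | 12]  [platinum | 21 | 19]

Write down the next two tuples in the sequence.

Metal: alternates silver ↔ platinum, so silver, platinum, silver, platinum, silver, platinum → silver → platinum.
Second component: each term is the sum of the two before it; 2, 3, 5, 8, 13, 21 → 34 → 55.
Third component: 3, 2, 5, 7, 12, 19 → 31 → 50 (each term is the sum of the two before it).
Putting the parts together: [silver | 34 | 31] and then [platinum | 55 | 50].

[silver | 34 | 31], [platinum | 55 | 50]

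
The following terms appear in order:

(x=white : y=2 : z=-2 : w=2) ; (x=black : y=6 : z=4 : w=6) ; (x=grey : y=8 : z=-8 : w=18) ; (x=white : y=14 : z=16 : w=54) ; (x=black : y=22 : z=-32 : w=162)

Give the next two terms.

(x=grey : y=36 : z=64 : w=486), (x=white : y=58 : z=-128 : w=1458)

X: repeats white → black → grey, so white, black, grey, white, black → grey → white.
Y: each term is the sum of the two before it, so 2, 6, 8, 14, 22 → 36 → 58.
Z — ×(-2) each step: -2, 4, -8, 16, -32 → 64 → -128.
W: 2, 6, 18, 54, 162 → 486 → 1458 (×3 each step).
Putting the parts together: (x=grey : y=36 : z=64 : w=486) and then (x=white : y=58 : z=-128 : w=1458).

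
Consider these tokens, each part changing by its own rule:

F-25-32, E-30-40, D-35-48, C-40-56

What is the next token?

Letter — letters move back 1 place in the alphabet: F, E, D, C → B.
Second component: 25, 30, 35, 40 → 45 (+5 each step).
Third component — +8 each step: 32, 40, 48, 56 → 64.
Putting it together: B-45-64.

B-45-64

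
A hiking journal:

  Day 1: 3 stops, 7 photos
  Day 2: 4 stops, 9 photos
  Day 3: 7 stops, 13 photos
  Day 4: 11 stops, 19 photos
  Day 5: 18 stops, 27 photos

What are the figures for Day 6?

Stops: each term is the sum of the two before it, so 3, 4, 7, 11, 18 → 29.
For the photos, differences are 2, 4, 6, … (increasing by 2 each time): 7, 9, 13, 19, 27 → 37.
So the next line is 29 stops, 37 photos.

29 stops, 37 photos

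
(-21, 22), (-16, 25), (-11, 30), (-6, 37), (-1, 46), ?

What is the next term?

(4, 57)

First coordinate: +5 each step; -21, -16, -11, -6, -1 → 4.
Second coordinate: differences are 3, 5, 7, … (increasing by 2 each time); 22, 25, 30, 37, 46 → 57.
So the next term is (4, 57).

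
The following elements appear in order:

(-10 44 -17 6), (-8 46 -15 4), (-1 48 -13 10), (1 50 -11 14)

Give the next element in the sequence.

(8 52 -9 24)

First part goes -10, -8, -1, 1 → 8 (alternating steps +2, +7, +2, +7, …).
Second part: +2 each step; 44, 46, 48, 50 → 52.
Third part — +2 each step: -17, -15, -13, -11 → -9.
Fourth part: each term is the sum of the two before it, so 6, 4, 10, 14 → 24.
So the next element is (8 52 -9 24).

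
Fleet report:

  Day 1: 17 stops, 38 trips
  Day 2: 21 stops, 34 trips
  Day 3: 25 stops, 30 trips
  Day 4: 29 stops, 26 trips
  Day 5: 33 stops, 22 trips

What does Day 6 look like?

37 stops, 18 trips

For the stops, +4 each step: 17, 21, 25, 29, 33 → 37.
Trips — together with the stops always sums to 55: 38, 34, 30, 26, 22 → 18.
So the next record is 37 stops, 18 trips.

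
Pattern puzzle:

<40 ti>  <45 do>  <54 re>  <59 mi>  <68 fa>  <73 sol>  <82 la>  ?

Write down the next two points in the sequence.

For the first part, alternating steps +5, +9, +5, +9, …: 40, 45, 54, 59, 68, 73, 82 → 87 → 96.
Note — runs through the solfège scale do→ti: ti, do, re, mi, fa, sol, la → ti → do.
Putting the parts together: <87 ti> and then <96 do>.

<87 ti>, <96 do>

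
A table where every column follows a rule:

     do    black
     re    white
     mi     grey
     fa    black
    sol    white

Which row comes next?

Note: runs through the solfège scale do→ti, so do, re, mi, fa, sol → la.
Shade: repeats black → white → grey, so black, white, grey, black, white → grey.
Putting it together: la  grey.

la  grey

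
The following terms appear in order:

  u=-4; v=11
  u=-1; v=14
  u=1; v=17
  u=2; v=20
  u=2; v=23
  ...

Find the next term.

U: differences are 3, 2, 1, … (decreasing by 1 each time); -4, -1, 1, 2, 2 → 1.
V — +3 each step: 11, 14, 17, 20, 23 → 26.
Combining the parts gives u=1; v=26.

u=1; v=26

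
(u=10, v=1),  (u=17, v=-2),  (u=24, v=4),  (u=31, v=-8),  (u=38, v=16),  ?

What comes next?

(u=45, v=-32)

U: 10, 17, 24, 31, 38 → 45 (+7 each step).
For the v, ×(-2) each step: 1, -2, 4, -8, 16 → -32.
So the next tuple is (u=45, v=-32).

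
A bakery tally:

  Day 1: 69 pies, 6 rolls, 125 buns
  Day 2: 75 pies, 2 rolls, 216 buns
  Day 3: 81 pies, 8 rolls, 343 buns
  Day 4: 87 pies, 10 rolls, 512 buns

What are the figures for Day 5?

93 pies, 18 rolls, 729 buns

Pies — +6 each step: 69, 75, 81, 87 → 93.
Rolls goes 6, 2, 8, 10 → 18 (each term is the sum of the two before it).
Buns — perfect cubes: 5³, 6³, 7³, …: 125, 216, 343, 512 → 729.
Combining the parts gives 93 pies, 18 rolls, 729 buns.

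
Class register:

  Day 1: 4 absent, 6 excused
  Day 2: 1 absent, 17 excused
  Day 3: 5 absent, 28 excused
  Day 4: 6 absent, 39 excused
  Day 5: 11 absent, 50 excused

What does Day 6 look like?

For the absent, each term is the sum of the two before it: 4, 1, 5, 6, 11 → 17.
Excused: 6, 17, 28, 39, 50 → 61 (+11 each step).
So the next record is 17 absent, 61 excused.

17 absent, 61 excused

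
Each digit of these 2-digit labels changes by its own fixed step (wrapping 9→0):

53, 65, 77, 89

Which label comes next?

91

First digit goes 5, 6, 7, 8 → 9 (+1 each step, mod 10).
For the second digit, +2 each step, mod 10: 3, 5, 7, 9 → 1.
Combining the parts gives 91.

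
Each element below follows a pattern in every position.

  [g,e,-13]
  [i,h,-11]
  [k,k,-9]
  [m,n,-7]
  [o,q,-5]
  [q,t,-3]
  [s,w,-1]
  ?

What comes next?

[u,z,1]

First letter — letters move forward 2 places in the alphabet: g, i, k, m, o, q, s → u.
Second letter: e, h, k, n, q, t, w → z (letters move forward 3 places in the alphabet).
Third component: +2 each step; -13, -11, -9, -7, -5, -3, -1 → 1.
Putting it together: [u,z,1].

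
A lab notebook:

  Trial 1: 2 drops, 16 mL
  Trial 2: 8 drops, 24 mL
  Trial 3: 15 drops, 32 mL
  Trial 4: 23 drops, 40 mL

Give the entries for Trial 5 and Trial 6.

Drops: differences are 6, 7, 8, … (increasing by 1 each time); 2, 8, 15, 23 → 32 → 42.
ML: +8 each step, so 16, 24, 32, 40 → 48 → 56.
Putting the parts together: 32 drops, 48 mL and then 42 drops, 56 mL.

32 drops, 48 mL; 42 drops, 56 mL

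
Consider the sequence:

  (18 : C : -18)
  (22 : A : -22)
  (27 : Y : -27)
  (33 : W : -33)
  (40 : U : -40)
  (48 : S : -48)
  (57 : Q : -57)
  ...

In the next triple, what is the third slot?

First slot: differences are 4, 5, 6, … (increasing by 1 each time); 18, 22, 27, 33, 40, 48, 57 → 67.
For the third slot, always the negative of the first slot: -18, -22, -27, -33, -40, -48, -57 → -67.

-67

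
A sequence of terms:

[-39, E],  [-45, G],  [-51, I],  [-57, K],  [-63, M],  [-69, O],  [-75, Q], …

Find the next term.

First entry: −6 each step, so -39, -45, -51, -57, -63, -69, -75 → -81.
For the letter, letters move forward 2 places in the alphabet: E, G, I, K, M, O, Q → S.
Putting it together: [-81, S].

[-81, S]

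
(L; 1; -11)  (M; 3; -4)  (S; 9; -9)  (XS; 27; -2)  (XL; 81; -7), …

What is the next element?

(L; 243; 0)

Size: L, M, S, XS, XL → L (runs backward through clothing sizes XS→XL).
Second slot: ×3 each step; 1, 3, 9, 27, 81 → 243.
Third slot goes -11, -4, -9, -2, -7 → 0 (alternating steps +7, −5, +7, −5, …).
Putting it together: (L; 243; 0).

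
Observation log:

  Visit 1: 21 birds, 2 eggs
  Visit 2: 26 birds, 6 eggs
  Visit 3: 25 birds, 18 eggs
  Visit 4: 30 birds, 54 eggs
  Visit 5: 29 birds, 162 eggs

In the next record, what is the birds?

34

Birds: alternating steps +5, −1, +5, −1, …, so 21, 26, 25, 30, 29 → 34.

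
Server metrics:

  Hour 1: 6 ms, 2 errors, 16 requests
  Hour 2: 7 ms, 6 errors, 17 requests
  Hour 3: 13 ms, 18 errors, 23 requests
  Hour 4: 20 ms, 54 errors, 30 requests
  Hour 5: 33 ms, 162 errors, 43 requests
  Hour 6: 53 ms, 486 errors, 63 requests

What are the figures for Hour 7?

Ms: each term is the sum of the two before it, so 6, 7, 13, 20, 33, 53 → 86.
For the errors, ×3 each step: 2, 6, 18, 54, 162, 486 → 1458.
Requests goes 16, 17, 23, 30, 43, 63 → 96 (always 10 more than the ms).
Putting it together: 86 ms, 1458 errors, 96 requests.

86 ms, 1458 errors, 96 requests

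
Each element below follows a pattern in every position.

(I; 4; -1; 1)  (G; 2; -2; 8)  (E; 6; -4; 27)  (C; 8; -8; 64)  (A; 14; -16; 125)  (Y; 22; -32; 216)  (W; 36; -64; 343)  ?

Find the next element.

Letter: letters move back 2 places in the alphabet, wrapping A→Z; I, G, E, C, A, Y, W → U.
Second component: each term is the sum of the two before it; 4, 2, 6, 8, 14, 22, 36 → 58.
Third component: -1, -2, -4, -8, -16, -32, -64 → -128 (×2 each step).
Fourth component: perfect cubes: 1³, 2³, 3³, …; 1, 8, 27, 64, 125, 216, 343 → 512.
So the next element is (U; 58; -128; 512).

(U; 58; -128; 512)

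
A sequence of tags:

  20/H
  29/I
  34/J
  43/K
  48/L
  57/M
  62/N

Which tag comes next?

71/O

For the first component, alternating steps +9, +5, +9, +5, …: 20, 29, 34, 43, 48, 57, 62 → 71.
Letter goes H, I, J, K, L, M, N → O (letters move forward 1 place in the alphabet).
Combining the parts gives 71/O.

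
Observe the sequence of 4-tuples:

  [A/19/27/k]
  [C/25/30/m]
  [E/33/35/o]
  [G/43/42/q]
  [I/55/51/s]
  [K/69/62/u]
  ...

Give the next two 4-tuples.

[M/85/75/w], [O/103/90/y]

First letter: letters move forward 2 places in the alphabet, so A, C, E, G, I, K → M → O.
Second component — differences are 6, 8, 10, … (increasing by 2 each time): 19, 25, 33, 43, 55, 69 → 85 → 103.
Third component — differences are 3, 5, 7, … (increasing by 2 each time): 27, 30, 35, 42, 51, 62 → 75 → 90.
Second letter goes k, m, o, q, s, u → w → y (letters move forward 2 places in the alphabet).
Putting the parts together: [M/85/75/w] and then [O/103/90/y].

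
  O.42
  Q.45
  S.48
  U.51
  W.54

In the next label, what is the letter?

Letter: letters move forward 2 places in the alphabet; O, Q, S, U, W → Y.

Y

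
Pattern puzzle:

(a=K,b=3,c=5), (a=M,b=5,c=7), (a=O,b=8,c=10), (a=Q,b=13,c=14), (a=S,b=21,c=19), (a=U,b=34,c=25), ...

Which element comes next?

(a=W,b=55,c=32)

A: letters move forward 2 places in the alphabet; K, M, O, Q, S, U → W.
For the b, each term is the sum of the two before it: 3, 5, 8, 13, 21, 34 → 55.
C: differences are 2, 3, 4, … (increasing by 1 each time), so 5, 7, 10, 14, 19, 25 → 32.
So the next element is (a=W,b=55,c=32).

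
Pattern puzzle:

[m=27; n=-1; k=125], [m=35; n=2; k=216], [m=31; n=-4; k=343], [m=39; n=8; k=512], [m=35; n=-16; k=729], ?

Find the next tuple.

[m=43; n=32; k=1000]

M: alternating steps +8, −4, +8, −4, …, so 27, 35, 31, 39, 35 → 43.
N: ×(-2) each step; -1, 2, -4, 8, -16 → 32.
For the k, perfect cubes: 5³, 6³, 7³, …: 125, 216, 343, 512, 729 → 1000.
Combining the parts gives [m=43; n=32; k=1000].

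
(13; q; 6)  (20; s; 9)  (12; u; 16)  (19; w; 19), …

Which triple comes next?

First entry — alternating steps +7, −8, +7, −8, …: 13, 20, 12, 19 → 11.
Letter goes q, s, u, w → y (letters move forward 2 places in the alphabet).
For the third entry, alternating steps +3, +7, +3, +7, …: 6, 9, 16, 19 → 26.
Putting it together: (11; y; 26).

(11; y; 26)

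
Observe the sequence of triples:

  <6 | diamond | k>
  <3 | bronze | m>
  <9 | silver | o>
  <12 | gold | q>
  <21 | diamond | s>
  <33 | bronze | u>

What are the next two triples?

First entry: 6, 3, 9, 12, 21, 33 → 54 → 87 (each term is the sum of the two before it).
Rank goes diamond, bronze, silver, gold, diamond, bronze → silver → gold (repeats diamond → bronze → silver → gold).
Letter: letters move forward 2 places in the alphabet, so k, m, o, q, s, u → w → y.
Putting the parts together: <54 | silver | w> and then <87 | gold | y>.

<54 | silver | w>, <87 | gold | y>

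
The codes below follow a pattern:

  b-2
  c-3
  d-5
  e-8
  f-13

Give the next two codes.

g-21, h-34

Letter: letters move forward 1 place in the alphabet; b, c, d, e, f → g → h.
For the second component, each term is the sum of the two before it: 2, 3, 5, 8, 13 → 21 → 34.
So the next two codes are g-21 and h-34.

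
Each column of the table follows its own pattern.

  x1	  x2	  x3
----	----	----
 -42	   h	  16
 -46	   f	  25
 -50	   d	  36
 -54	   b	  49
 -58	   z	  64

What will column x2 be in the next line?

Column x2: letters move back 2 places in the alphabet, wrapping A→Z, so h, f, d, b, z → x.

x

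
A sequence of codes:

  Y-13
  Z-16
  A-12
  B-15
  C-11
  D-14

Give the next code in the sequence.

E-10

Letter: letters move forward 1 place in the alphabet, wrapping Z→A; Y, Z, A, B, C, D → E.
Second component: alternating steps +3, −4, +3, −4, …; 13, 16, 12, 15, 11, 14 → 10.
Putting it together: E-10.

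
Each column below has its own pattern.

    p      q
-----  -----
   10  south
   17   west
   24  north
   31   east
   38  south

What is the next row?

45  west

Column p: +7 each step; 10, 17, 24, 31, 38 → 45.
Column q: repeats south → west → north → east; south, west, north, east, south → west.
So the next row is 45  west.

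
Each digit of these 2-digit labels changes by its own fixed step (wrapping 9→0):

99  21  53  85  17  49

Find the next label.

First digit: 9, 2, 5, 8, 1, 4 → 7 (+3 each step, mod 10).
For the second digit, +2 each step, mod 10: 9, 1, 3, 5, 7, 9 → 1.
Combining the parts gives 71.

71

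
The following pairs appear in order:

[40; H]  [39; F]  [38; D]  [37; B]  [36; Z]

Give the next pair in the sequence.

[35; X]

First coordinate goes 40, 39, 38, 37, 36 → 35 (−1 each step).
For the letter, letters move back 2 places in the alphabet, wrapping A→Z: H, F, D, B, Z → X.
Putting it together: [35; X].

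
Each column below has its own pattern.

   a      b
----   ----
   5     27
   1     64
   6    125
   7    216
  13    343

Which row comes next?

20  512

Column a — each term is the sum of the two before it: 5, 1, 6, 7, 13 → 20.
For the column b, perfect cubes: 3³, 4³, 5³, …: 27, 64, 125, 216, 343 → 512.
Putting it together: 20  512.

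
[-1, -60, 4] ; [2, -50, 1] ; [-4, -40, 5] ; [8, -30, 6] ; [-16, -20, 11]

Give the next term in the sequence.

First part goes -1, 2, -4, 8, -16 → 32 (×(-2) each step).
Second part: +10 each step; -60, -50, -40, -30, -20 → -10.
Third part: each term is the sum of the two before it, so 4, 1, 5, 6, 11 → 17.
Putting it together: [32, -10, 17].

[32, -10, 17]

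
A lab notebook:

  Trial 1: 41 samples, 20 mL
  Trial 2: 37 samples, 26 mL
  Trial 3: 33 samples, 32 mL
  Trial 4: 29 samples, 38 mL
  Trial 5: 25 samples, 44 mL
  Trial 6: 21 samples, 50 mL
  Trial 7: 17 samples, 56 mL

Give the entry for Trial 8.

For the samples, −4 each step: 41, 37, 33, 29, 25, 21, 17 → 13.
ML: +6 each step; 20, 26, 32, 38, 44, 50, 56 → 62.
Combining the parts gives 13 samples, 62 mL.

13 samples, 62 mL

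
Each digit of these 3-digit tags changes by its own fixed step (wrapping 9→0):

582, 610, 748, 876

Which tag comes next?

904

For the first digit, +1 each step, mod 10: 5, 6, 7, 8 → 9.
Second digit — +3 each step, mod 10: 8, 1, 4, 7 → 0.
Third digit — −2 each step, mod 10: 2, 0, 8, 6 → 4.
Combining the parts gives 904.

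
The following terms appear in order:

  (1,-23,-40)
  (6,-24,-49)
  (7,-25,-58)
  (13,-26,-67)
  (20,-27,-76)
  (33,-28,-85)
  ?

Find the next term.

First slot: 1, 6, 7, 13, 20, 33 → 53 (each term is the sum of the two before it).
Second slot: −1 each step; -23, -24, -25, -26, -27, -28 → -29.
Third slot — −9 each step: -40, -49, -58, -67, -76, -85 → -94.
Combining the parts gives (53,-29,-94).

(53,-29,-94)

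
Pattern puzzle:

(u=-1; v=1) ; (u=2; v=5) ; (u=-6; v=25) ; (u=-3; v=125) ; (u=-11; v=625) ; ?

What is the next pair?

U — alternating steps +3, −8, +3, −8, …: -1, 2, -6, -3, -11 → -8.
V: ×5 each step, so 1, 5, 25, 125, 625 → 3125.
So the next pair is (u=-8; v=3125).

(u=-8; v=3125)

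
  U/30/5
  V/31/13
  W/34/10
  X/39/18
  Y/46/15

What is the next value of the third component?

23

Third component — alternating steps +8, −3, +8, −3, …: 5, 13, 10, 18, 15 → 23.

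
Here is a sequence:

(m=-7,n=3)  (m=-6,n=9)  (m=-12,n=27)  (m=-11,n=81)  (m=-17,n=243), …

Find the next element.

M: alternating steps +1, −6, +1, −6, …, so -7, -6, -12, -11, -17 → -16.
For the n, ×3 each step: 3, 9, 27, 81, 243 → 729.
Combining the parts gives (m=-16,n=729).

(m=-16,n=729)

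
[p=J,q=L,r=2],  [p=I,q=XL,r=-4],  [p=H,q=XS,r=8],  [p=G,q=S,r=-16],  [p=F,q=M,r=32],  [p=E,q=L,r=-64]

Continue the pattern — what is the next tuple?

[p=D,q=XL,r=128]

P — letters move back 1 place in the alphabet: J, I, H, G, F, E → D.
Q goes L, XL, XS, S, M, L → XL (repeats L → XL → XS → S → M).
R goes 2, -4, 8, -16, 32, -64 → 128 (×(-2) each step).
So the next tuple is [p=D,q=XL,r=128].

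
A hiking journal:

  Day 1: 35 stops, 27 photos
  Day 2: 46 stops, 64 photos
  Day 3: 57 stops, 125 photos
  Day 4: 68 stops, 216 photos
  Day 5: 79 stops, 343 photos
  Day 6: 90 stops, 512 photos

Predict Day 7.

Stops: 35, 46, 57, 68, 79, 90 → 101 (+11 each step).
Photos: 27, 64, 125, 216, 343, 512 → 729 (perfect cubes: 3³, 4³, 5³, …).
Putting it together: 101 stops, 729 photos.

101 stops, 729 photos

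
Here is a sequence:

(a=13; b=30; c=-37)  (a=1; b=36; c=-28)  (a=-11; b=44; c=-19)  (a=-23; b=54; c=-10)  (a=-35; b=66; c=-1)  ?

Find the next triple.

A: 13, 1, -11, -23, -35 → -47 (−12 each step).
B goes 30, 36, 44, 54, 66 → 80 (differences are 6, 8, 10, … (increasing by 2 each time)).
C: -37, -28, -19, -10, -1 → 8 (+9 each step).
So the next triple is (a=-47; b=80; c=8).

(a=-47; b=80; c=8)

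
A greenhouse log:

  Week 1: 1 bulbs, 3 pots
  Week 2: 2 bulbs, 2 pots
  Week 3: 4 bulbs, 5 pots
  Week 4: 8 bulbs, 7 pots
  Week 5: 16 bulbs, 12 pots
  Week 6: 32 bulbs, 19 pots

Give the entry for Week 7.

Bulbs: 1, 2, 4, 8, 16, 32 → 64 (×2 each step).
Pots: each term is the sum of the two before it, so 3, 2, 5, 7, 12, 19 → 31.
Putting it together: 64 bulbs, 31 pots.

64 bulbs, 31 pots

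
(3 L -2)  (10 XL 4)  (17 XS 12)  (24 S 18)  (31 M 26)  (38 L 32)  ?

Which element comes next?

For the first coordinate, +7 each step: 3, 10, 17, 24, 31, 38 → 45.
Size: repeats L → XL → XS → S → M, so L, XL, XS, S, M, L → XL.
For the third coordinate, alternating steps +6, +8, +6, +8, …: -2, 4, 12, 18, 26, 32 → 40.
So the next element is (45 XL 40).

(45 XL 40)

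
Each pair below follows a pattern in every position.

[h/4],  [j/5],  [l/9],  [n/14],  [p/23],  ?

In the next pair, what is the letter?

r

Letter: letters move forward 2 places in the alphabet; h, j, l, n, p → r.
Second entry — each term is the sum of the two before it: 4, 5, 9, 14, 23 → 37.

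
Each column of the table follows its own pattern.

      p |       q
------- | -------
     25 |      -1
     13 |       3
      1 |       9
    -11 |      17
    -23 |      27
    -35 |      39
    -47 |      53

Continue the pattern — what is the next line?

-59  69

Column p — −12 each step: 25, 13, 1, -11, -23, -35, -47 → -59.
Column q: differences are 4, 6, 8, … (increasing by 2 each time); -1, 3, 9, 17, 27, 39, 53 → 69.
Combining the parts gives -59  69.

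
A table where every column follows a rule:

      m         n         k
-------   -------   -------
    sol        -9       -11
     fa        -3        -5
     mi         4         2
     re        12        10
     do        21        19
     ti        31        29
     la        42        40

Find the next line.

sol  54  52

For the column m, runs backward through the solfège scale do→ti: sol, fa, mi, re, do, ti, la → sol.
Column n: differences are 6, 7, 8, … (increasing by 1 each time), so -9, -3, 4, 12, 21, 31, 42 → 54.
Column k: -11, -5, 2, 10, 19, 29, 40 → 52 (always 2 less than the column n).
Combining the parts gives sol  54  52.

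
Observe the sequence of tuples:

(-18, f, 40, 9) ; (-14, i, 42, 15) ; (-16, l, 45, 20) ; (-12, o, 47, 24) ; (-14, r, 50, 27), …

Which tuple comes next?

First entry: alternating steps +4, −2, +4, −2, …, so -18, -14, -16, -12, -14 → -10.
For the letter, letters move forward 3 places in the alphabet: f, i, l, o, r → u.
Third entry goes 40, 42, 45, 47, 50 → 52 (alternating steps +2, +3, +2, +3, …).
For the fourth entry, differences are 6, 5, 4, … (decreasing by 1 each time): 9, 15, 20, 24, 27 → 29.
So the next tuple is (-10, u, 52, 29).

(-10, u, 52, 29)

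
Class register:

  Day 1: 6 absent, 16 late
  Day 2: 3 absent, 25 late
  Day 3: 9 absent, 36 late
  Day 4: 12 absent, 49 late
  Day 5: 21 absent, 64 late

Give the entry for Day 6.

Absent: each term is the sum of the two before it; 6, 3, 9, 12, 21 → 33.
For the late, perfect squares: 4², 5², 6², …: 16, 25, 36, 49, 64 → 81.
Combining the parts gives 33 absent, 81 late.

33 absent, 81 late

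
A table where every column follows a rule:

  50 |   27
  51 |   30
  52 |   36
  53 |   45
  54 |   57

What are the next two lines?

For the first component, +1 each step: 50, 51, 52, 53, 54 → 55 → 56.
Second component: differences are 3, 6, 9, … (increasing by 3 each time), so 27, 30, 36, 45, 57 → 72 → 90.
Putting the parts together: 55  72 and then 56  90.

55  72; 56  90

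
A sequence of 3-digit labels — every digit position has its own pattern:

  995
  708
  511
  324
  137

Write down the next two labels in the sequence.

940 then 753

First digit: −2 each step, mod 10; 9, 7, 5, 3, 1 → 9 → 7.
Second digit — +1 each step, mod 10: 9, 0, 1, 2, 3 → 4 → 5.
Third digit: +3 each step, mod 10; 5, 8, 1, 4, 7 → 0 → 3.
So the next two labels are 940 and 753.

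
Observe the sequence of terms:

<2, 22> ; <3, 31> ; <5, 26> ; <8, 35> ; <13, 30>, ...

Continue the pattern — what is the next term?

First slot: each term is the sum of the two before it, so 2, 3, 5, 8, 13 → 21.
Second slot: alternating steps +9, −5, +9, −5, …; 22, 31, 26, 35, 30 → 39.
Putting it together: <21, 39>.

<21, 39>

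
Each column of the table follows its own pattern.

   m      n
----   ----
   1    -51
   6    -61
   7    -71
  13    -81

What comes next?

20  -91

Column m: 1, 6, 7, 13 → 20 (each term is the sum of the two before it).
Column n: −10 each step, so -51, -61, -71, -81 → -91.
Putting it together: 20  -91.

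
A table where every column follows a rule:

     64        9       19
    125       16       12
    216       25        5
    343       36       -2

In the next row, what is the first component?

512

First component — perfect cubes: 4³, 5³, 6³, …: 64, 125, 216, 343 → 512.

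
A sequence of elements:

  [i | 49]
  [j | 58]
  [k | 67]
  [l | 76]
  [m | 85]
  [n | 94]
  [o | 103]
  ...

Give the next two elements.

For the letter, letters move forward 1 place in the alphabet: i, j, k, l, m, n, o → p → q.
For the second entry, +9 each step: 49, 58, 67, 76, 85, 94, 103 → 112 → 121.
So the next two elements are [p | 112] and [q | 121].

[p | 112], [q | 121]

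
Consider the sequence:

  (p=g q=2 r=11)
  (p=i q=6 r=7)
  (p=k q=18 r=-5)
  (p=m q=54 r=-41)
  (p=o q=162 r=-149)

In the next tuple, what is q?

Q goes 2, 6, 18, 54, 162 → 486 (×3 each step).

486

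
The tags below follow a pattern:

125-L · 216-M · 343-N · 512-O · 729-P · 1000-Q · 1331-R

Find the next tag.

1728-S

First component: perfect cubes: 5³, 6³, 7³, …, so 125, 216, 343, 512, 729, 1000, 1331 → 1728.
Letter — letters move forward 1 place in the alphabet: L, M, N, O, P, Q, R → S.
Putting it together: 1728-S.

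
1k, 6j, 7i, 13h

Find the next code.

First component goes 1, 6, 7, 13 → 20 (each term is the sum of the two before it).
Letter: letters move back 1 place in the alphabet; k, j, i, h → g.
Combining the parts gives 20g.

20g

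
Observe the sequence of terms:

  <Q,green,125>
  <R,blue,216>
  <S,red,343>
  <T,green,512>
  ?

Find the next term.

Letter: letters move forward 1 place in the alphabet, so Q, R, S, T → U.
Colour: green, blue, red, green → blue (repeats green → blue → red).
For the third part, perfect cubes: 5³, 6³, 7³, …: 125, 216, 343, 512 → 729.
Putting it together: <U,blue,729>.

<U,blue,729>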